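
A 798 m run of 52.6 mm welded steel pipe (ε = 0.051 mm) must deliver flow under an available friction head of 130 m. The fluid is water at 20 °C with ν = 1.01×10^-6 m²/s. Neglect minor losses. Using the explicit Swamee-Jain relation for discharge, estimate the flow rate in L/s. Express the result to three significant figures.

Swamee-Jain (Type II): Q = -0.965·√(gD⁵h_f/L)·ln[ε/(3.7D) + √(3.17ν²L/(gD³h_f))]
√(gD⁵h_f/L) = √(9.81·0.0526⁵·130/798) = 8.022×10^-4
ε/(3.7D) = 2.62×10^-4; √(3.17ν²L/(gD³h_f)) = 1.18×10^-4
Q = -0.965·8.022×10^-4·ln(3.800×10^-4) = 0.006096 m³/s
Check: V = 2.81 m/s, Re = 1.46×10^5, f = 0.02153, h_f = 131 m ≈ 130 m ✓

Q ≈ 6.10 L/s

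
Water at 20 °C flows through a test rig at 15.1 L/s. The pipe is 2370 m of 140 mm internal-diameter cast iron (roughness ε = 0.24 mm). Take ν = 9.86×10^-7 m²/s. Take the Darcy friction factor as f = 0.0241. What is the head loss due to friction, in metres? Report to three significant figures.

h_f ≈ 20.0 m

V = 4Q/(πD²) = 4·0.0151/(π·0.140²) = 0.9809 m/s
h_f = f(L/D)V²/(2g) = 0.02410·(2370/0.140)·0.9809²/(2·9.81) = 20.01 m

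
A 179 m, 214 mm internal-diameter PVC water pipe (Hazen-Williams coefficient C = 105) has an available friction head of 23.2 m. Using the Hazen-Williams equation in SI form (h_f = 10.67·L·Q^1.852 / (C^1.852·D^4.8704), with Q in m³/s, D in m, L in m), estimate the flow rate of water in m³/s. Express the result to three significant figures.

Q ≈ 0.168 m³/s

Rearranging: Q = [h_f·C^1.852·D^4.8704 / (10.67·L)]^(1/1.852)
Q = [23.2·105^1.852·0.214^4.8704 / (10.67·179)]^0.540 = 0.1683 m³/s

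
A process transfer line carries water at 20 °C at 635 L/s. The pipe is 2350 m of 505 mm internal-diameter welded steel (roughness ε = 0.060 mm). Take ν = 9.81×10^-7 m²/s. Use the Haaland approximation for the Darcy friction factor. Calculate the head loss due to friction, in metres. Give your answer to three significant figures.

h_f ≈ 31.4 m

V = 4Q/(πD²) = 4·0.635/(π·0.505²) = 3.170 m/s
Re = VD/ν = 3.170·0.505/9.81×10^-7 = 1.63×10^6 → turbulent
ε/D = 0.060/505 = 1.19×10^-4
Haaland: f = 0.01319
h_f = f(L/D)V²/(2g) = 0.01319·(2350/0.505)·3.170²/(2·9.81) = 31.43 m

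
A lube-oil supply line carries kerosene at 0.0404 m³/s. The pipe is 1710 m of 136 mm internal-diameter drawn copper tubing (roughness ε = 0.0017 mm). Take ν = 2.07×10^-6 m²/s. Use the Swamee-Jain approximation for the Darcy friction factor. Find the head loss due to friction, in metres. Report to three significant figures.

h_f ≈ 78.9 m

V = 4Q/(πD²) = 4·0.0404/(π·0.136²) = 2.781 m/s
Re = VD/ν = 2.781·0.136/2.07×10^-6 = 1.83×10^5 → turbulent
ε/D = 0.0017/136 = 1.25×10^-5
Swamee-Jain: f = 0.01592
h_f = f(L/D)V²/(2g) = 0.01592·(1710/0.136)·2.781²/(2·9.81) = 78.90 m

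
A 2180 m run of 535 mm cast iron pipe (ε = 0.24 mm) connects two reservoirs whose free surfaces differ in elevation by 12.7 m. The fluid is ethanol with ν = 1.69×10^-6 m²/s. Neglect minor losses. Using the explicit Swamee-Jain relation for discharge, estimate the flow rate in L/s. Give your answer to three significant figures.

Swamee-Jain (Type II): Q = -0.965·√(gD⁵h_f/L)·ln[ε/(3.7D) + √(3.17ν²L/(gD³h_f))]
√(gD⁵h_f/L) = √(9.81·0.535⁵·12.7/2180) = 0.05005
ε/(3.7D) = 1.21×10^-4; √(3.17ν²L/(gD³h_f)) = 3.22×10^-5
Q = -0.965·0.05005·ln(1.534×10^-4) = 0.4242 m³/s
Check: V = 1.89 m/s, Re = 5.97×10^5, f = 0.01729, h_f = 12.8 m ≈ 12.7 m ✓

Q ≈ 424 L/s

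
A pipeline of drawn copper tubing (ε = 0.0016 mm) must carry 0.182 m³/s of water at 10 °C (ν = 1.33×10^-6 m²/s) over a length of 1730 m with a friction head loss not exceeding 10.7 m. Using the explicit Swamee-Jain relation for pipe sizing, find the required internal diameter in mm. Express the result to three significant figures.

Swamee-Jain (Type III): D = 0.66·[ε^1.25·(LQ²/(gh_f))^4.75 + ν·Q^9.4·(L/(gh_f))^5.2]^0.04
LQ²/(gh_f) = 0.5459; L/(gh_f) = 16.48
Term 1 = ε^1.25·(…)^4.75 = 3.21×10^-9; Term 2 = ν·Q^9.4·(…)^5.2 = 3.14×10^-7
D = 0.66·(3.21×10^-9 + 3.14×10^-7)^0.04 = 0.3627 m = 363 mm
Check: V = 1.76 m/s, Re = 4.80×10^5, f = 0.01325, h_f = 9.99 m ≈ 10.7 m ✓

D ≈ 363 mm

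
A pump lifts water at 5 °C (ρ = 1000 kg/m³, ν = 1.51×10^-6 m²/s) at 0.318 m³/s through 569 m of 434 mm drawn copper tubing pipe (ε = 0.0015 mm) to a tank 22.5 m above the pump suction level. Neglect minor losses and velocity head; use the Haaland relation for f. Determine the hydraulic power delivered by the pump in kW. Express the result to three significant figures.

V = 4Q/(πD²) = 2.150 m/s; Re = 6.18×10^5; ε/D = 3.46×10^-6; f = 0.01263
h_f = f(L/D)V²/2g = 3.899 m
Total head H = z + h_f = 22.5 + 3.899 = 26.40 m
P_hyd = ρgQH = 1000·9.81·0.318·26.40 = 82.35 kW

P_hyd ≈ 82.4 kW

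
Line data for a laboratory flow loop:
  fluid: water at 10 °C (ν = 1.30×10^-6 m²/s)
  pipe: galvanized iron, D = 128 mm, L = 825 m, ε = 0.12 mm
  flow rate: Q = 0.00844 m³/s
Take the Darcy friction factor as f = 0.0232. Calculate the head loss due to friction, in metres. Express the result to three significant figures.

V = 4Q/(πD²) = 4·0.00844/(π·0.128²) = 0.6559 m/s
h_f = f(L/D)V²/(2g) = 0.02320·(825/0.128)·0.6559²/(2·9.81) = 3.279 m

h_f ≈ 3.28 m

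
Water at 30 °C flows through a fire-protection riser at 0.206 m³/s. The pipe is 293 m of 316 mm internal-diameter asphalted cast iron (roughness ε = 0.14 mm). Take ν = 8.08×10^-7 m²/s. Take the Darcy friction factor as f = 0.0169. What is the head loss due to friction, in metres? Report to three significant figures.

h_f ≈ 5.51 m

V = 4Q/(πD²) = 4·0.206/(π·0.316²) = 2.627 m/s
h_f = f(L/D)V²/(2g) = 0.01690·(293/0.316)·2.627²/(2·9.81) = 5.510 m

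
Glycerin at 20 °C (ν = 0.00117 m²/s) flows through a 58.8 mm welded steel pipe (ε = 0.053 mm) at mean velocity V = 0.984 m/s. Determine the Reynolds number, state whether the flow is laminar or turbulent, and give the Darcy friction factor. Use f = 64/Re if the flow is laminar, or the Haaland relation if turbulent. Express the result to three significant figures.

Re = VD/ν = 0.9840·0.0588/0.00117 = 49.5
Re < 2300 → laminar → f = 64/Re = 1.294

Re ≈ 49.5; laminar; f = 64/Re ≈ 1.29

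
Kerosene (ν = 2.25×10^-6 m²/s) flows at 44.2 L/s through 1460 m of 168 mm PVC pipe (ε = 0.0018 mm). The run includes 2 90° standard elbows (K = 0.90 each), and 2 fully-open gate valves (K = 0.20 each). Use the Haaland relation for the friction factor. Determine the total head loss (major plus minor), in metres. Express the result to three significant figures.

V = 4Q/(πD²) = 1.994 m/s; V²/2g = 0.2026 m
Re = 1.49×10^5, ε/D = 1.07×10^-5 → f = 0.01648 (Haaland)
Major: h_f = f(L/D)·V²/2g = 0.01648·8690·0.2026 = 29.03 m
Minor: ΣK = 2.20; h_m = ΣK·V²/2g = 0.4458 m
Total H_L = 29.03 + 0.4458 = 29.47 m

H_L ≈ 29.5 m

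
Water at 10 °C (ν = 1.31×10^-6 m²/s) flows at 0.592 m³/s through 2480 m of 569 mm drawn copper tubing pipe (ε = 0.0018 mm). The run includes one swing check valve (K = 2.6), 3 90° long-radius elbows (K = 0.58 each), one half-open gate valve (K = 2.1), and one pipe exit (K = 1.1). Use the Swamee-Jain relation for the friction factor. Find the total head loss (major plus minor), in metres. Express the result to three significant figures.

V = 4Q/(πD²) = 2.328 m/s; V²/2g = 0.2763 m
Re = 1.01×10^6, ε/D = 3.16×10^-6 → f = 0.01167 (Swamee-Jain)
Major: h_f = f(L/D)·V²/2g = 0.01167·4359·0.2763 = 14.05 m
Minor: ΣK = 7.54; h_m = ΣK·V²/2g = 2.083 m
Total H_L = 14.05 + 2.083 = 16.13 m

H_L ≈ 16.1 m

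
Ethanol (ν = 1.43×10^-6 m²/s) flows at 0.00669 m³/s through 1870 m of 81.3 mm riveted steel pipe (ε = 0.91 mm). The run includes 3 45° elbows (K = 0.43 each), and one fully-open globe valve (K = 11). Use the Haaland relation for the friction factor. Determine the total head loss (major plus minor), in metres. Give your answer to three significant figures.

H_L ≈ 79.3 m

V = 4Q/(πD²) = 1.289 m/s; V²/2g = 0.08465 m
Re = 7.33×10^4, ε/D = 0.0112 → f = 0.04018 (Haaland)
Major: h_f = f(L/D)·V²/2g = 0.04018·23001·0.08465 = 78.23 m
Minor: ΣK = 12.3; h_m = ΣK·V²/2g = 1.040 m
Total H_L = 78.23 + 1.040 = 79.27 m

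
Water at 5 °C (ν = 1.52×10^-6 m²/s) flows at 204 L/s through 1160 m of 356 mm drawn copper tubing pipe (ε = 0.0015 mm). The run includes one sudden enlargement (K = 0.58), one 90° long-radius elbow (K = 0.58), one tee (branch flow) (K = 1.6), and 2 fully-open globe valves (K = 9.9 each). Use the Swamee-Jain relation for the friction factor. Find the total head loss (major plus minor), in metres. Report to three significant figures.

V = 4Q/(πD²) = 2.049 m/s; V²/2g = 0.2141 m
Re = 4.80×10^5, ε/D = 4.21×10^-6 → f = 0.01325 (Swamee-Jain)
Major: h_f = f(L/D)·V²/2g = 0.01325·3258·0.2141 = 9.245 m
Minor: ΣK = 22.6; h_m = ΣK·V²/2g = 4.830 m
Total H_L = 9.245 + 4.830 = 14.07 m

H_L ≈ 14.1 m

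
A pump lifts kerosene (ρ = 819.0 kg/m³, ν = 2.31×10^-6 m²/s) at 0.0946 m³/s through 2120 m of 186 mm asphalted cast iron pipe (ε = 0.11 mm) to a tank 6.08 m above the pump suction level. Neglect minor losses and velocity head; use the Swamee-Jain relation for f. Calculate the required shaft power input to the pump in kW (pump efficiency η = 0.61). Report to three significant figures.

P_shaft ≈ 174 kW

V = 4Q/(πD²) = 3.482 m/s; Re = 2.80×10^5; ε/D = 5.91×10^-4; f = 0.01892
h_f = f(L/D)V²/2g = 133.2 m
Total head H = z + h_f = 6.08 + 133.2 = 139.3 m
P_hyd = ρgQH = 819.0·9.81·0.0946·139.3 = 105.9 kW
P_shaft = P_hyd/η = 105.9/0.61 = 173.6 kW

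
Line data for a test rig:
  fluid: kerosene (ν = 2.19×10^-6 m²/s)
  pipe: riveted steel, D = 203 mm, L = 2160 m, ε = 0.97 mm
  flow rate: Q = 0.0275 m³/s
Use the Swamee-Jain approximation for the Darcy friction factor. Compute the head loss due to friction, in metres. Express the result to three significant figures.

V = 4Q/(πD²) = 4·0.0275/(π·0.203²) = 0.8497 m/s
Re = VD/ν = 0.8497·0.203/2.19×10^-6 = 7.88×10^4 → turbulent
ε/D = 0.97/203 = 0.00478
Swamee-Jain: f = 0.03146
h_f = f(L/D)V²/(2g) = 0.03146·(2160/0.203)·0.8497²/(2·9.81) = 12.32 m

h_f ≈ 12.3 m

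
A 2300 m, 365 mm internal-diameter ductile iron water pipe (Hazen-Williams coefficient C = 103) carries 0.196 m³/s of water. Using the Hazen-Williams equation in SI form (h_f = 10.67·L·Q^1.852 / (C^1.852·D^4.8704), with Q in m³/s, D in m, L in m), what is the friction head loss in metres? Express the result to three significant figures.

h_f = 10.67·2300·0.196^1.852 / (103^1.852·0.365^4.8704) = 30.42 m

h_f ≈ 30.4 m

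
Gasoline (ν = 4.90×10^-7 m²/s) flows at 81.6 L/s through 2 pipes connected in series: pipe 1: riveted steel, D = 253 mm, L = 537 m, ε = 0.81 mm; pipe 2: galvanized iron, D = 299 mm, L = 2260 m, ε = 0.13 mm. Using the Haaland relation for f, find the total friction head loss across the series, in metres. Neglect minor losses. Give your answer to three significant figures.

H ≈ 16.4 m

Pipe 1: V = 1.623 m/s, Re = 8.38×10^5, ε/D = 0.00320, f = 0.02684, h_1 = f(L/D)V²/2g = 7.651 m
Pipe 2: V = 1.162 m/s, Re = 7.09×10^5, ε/D = 4.35×10^-4, f = 0.01689, h_2 = f(L/D)V²/2g = 8.789 m
Series → Q common, losses add: H = Σh = 16.44 m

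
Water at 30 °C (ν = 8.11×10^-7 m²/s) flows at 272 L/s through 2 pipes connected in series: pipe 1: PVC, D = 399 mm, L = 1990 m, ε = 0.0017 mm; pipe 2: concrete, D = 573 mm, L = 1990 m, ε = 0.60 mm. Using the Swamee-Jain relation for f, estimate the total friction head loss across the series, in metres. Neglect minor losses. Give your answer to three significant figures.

H ≈ 17.9 m

Pipe 1: V = 2.175 m/s, Re = 1.07×10^6, ε/D = 4.26×10^-6, f = 0.01159, h_1 = f(L/D)V²/2g = 13.94 m
Pipe 2: V = 1.055 m/s, Re = 7.45×10^5, ε/D = 0.00105, f = 0.02035, h_2 = f(L/D)V²/2g = 4.008 m
Series → Q common, losses add: H = Σh = 17.95 m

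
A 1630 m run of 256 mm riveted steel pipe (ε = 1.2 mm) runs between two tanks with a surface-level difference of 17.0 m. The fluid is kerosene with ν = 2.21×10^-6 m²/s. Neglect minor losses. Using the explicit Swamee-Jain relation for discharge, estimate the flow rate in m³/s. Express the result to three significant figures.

Q ≈ 0.0675 m³/s

Swamee-Jain (Type II): Q = -0.965·√(gD⁵h_f/L)·ln[ε/(3.7D) + √(3.17ν²L/(gD³h_f))]
√(gD⁵h_f/L) = √(9.81·0.256⁵·17.0/1630) = 0.01061
ε/(3.7D) = 0.00127; √(3.17ν²L/(gD³h_f)) = 9.50×10^-5
Q = -0.965·0.01061·ln(0.001362) = 0.06754 m³/s
Check: V = 1.31 m/s, Re = 1.52×10^5, f = 0.03064, h_f = 17.1 m ≈ 17.0 m ✓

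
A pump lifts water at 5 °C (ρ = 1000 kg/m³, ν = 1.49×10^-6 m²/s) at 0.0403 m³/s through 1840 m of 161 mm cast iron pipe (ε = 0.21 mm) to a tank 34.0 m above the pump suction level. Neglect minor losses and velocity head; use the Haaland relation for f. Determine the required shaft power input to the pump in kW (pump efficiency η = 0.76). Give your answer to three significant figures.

V = 4Q/(πD²) = 1.980 m/s; Re = 2.14×10^5; ε/D = 0.00130; f = 0.02199
h_f = f(L/D)V²/2g = 50.19 m
Total head H = z + h_f = 34.0 + 50.19 = 84.19 m
P_hyd = ρgQH = 1000·9.81·0.0403·84.19 = 33.28 kW
P_shaft = P_hyd/η = 33.28/0.76 = 43.80 kW

P_shaft ≈ 43.8 kW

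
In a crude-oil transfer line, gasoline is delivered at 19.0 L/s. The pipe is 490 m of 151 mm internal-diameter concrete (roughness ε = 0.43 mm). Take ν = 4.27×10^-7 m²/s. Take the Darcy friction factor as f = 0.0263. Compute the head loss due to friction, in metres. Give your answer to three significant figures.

V = 4Q/(πD²) = 4·0.0190/(π·0.151²) = 1.061 m/s
h_f = f(L/D)V²/(2g) = 0.02630·(490/0.151)·1.061²/(2·9.81) = 4.897 m

h_f ≈ 4.90 m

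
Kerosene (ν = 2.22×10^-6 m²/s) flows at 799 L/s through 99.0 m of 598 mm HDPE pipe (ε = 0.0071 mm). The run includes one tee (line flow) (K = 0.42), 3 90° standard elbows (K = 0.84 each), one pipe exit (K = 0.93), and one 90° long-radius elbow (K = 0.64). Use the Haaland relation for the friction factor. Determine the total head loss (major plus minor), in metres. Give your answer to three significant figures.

V = 4Q/(πD²) = 2.845 m/s; V²/2g = 0.4125 m
Re = 7.66×10^5, ε/D = 1.19×10^-5 → f = 0.01230 (Haaland)
Major: h_f = f(L/D)·V²/2g = 0.01230·165.6·0.4125 = 0.8401 m
Minor: ΣK = 4.51; h_m = ΣK·V²/2g = 1.860 m
Total H_L = 0.8401 + 1.860 = 2.700 m

H_L ≈ 2.70 m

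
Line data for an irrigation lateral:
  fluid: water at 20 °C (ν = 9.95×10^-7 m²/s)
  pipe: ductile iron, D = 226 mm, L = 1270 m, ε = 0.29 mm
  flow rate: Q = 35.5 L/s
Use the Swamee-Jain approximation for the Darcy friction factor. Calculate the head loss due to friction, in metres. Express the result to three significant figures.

V = 4Q/(πD²) = 4·0.0355/(π·0.226²) = 0.8850 m/s
Re = VD/ν = 0.8850·0.226/9.95×10^-7 = 2.01×10^5 → turbulent
ε/D = 0.29/226 = 0.00128
Swamee-Jain: f = 0.02224
h_f = f(L/D)V²/(2g) = 0.02224·(1270/0.226)·0.8850²/(2·9.81) = 4.988 m

h_f ≈ 4.99 m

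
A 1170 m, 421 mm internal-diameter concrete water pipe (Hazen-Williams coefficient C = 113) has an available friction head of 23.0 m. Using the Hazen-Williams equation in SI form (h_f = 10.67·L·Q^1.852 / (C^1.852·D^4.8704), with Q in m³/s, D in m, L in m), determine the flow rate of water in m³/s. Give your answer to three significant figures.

Q ≈ 0.388 m³/s

Rearranging: Q = [h_f·C^1.852·D^4.8704 / (10.67·L)]^(1/1.852)
Q = [23.0·113^1.852·0.421^4.8704 / (10.67·1170)]^0.540 = 0.3876 m³/s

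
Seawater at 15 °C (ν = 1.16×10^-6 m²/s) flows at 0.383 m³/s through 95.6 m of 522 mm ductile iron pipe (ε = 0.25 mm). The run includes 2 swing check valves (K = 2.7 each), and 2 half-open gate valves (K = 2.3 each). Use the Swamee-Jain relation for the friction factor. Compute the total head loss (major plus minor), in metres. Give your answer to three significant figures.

H_L ≈ 2.15 m

V = 4Q/(πD²) = 1.790 m/s; V²/2g = 0.1632 m
Re = 8.05×10^5, ε/D = 4.79×10^-4 → f = 0.01728 (Swamee-Jain)
Major: h_f = f(L/D)·V²/2g = 0.01728·183.1·0.1632 = 0.5166 m
Minor: ΣK = 10.0; h_m = ΣK·V²/2g = 1.632 m
Total H_L = 0.5166 + 1.632 = 2.149 m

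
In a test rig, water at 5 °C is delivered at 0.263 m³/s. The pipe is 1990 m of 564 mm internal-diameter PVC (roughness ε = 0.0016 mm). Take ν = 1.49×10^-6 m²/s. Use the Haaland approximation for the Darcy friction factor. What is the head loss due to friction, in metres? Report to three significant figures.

V = 4Q/(πD²) = 4·0.263/(π·0.564²) = 1.053 m/s
Re = VD/ν = 1.053·0.564/1.49×10^-6 = 3.98×10^5 → turbulent
ε/D = 0.0016/564 = 2.84×10^-6
Haaland: f = 0.01364
h_f = f(L/D)V²/(2g) = 0.01364·(1990/0.564)·1.053²/(2·9.81) = 2.718 m

h_f ≈ 2.72 m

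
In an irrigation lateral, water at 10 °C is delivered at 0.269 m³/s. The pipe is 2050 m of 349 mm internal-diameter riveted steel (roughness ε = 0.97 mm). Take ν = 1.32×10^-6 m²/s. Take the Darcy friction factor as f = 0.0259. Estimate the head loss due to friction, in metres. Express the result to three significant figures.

h_f ≈ 61.3 m

V = 4Q/(πD²) = 4·0.269/(π·0.349²) = 2.812 m/s
h_f = f(L/D)V²/(2g) = 0.02590·(2050/0.349)·2.812²/(2·9.81) = 61.31 m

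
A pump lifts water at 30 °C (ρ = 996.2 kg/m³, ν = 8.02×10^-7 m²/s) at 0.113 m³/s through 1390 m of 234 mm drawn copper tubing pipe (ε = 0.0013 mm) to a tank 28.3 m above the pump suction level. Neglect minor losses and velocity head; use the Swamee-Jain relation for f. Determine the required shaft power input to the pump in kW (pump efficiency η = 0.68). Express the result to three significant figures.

V = 4Q/(πD²) = 2.628 m/s; Re = 7.67×10^5; ε/D = 5.56×10^-6; f = 0.01226
h_f = f(L/D)V²/2g = 25.63 m
Total head H = z + h_f = 28.3 + 25.63 = 53.93 m
P_hyd = ρgQH = 996.2·9.81·0.113·53.93 = 59.56 kW
P_shaft = P_hyd/η = 59.56/0.68 = 87.58 kW

P_shaft ≈ 87.6 kW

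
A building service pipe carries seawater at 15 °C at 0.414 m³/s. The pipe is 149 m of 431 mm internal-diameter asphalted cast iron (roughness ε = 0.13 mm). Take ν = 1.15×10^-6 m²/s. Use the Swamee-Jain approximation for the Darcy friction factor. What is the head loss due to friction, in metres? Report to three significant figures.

h_f ≈ 2.23 m

V = 4Q/(πD²) = 4·0.414/(π·0.431²) = 2.838 m/s
Re = VD/ν = 2.838·0.431/1.15×10^-6 = 1.06×10^6 → turbulent
ε/D = 0.13/431 = 3.02×10^-4
Swamee-Jain: f = 0.01573
h_f = f(L/D)V²/(2g) = 0.01573·(149/0.431)·2.838²/(2·9.81) = 2.232 m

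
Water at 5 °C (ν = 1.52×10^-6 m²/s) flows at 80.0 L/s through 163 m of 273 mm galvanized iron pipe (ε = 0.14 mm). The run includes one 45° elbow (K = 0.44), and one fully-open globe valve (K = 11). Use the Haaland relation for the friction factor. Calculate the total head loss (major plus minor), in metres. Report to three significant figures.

V = 4Q/(πD²) = 1.367 m/s; V²/2g = 0.09520 m
Re = 2.45×10^5, ε/D = 5.13×10^-4 → f = 0.01840 (Haaland)
Major: h_f = f(L/D)·V²/2g = 0.01840·597.1·0.09520 = 1.046 m
Minor: ΣK = 11.4; h_m = ΣK·V²/2g = 1.089 m
Total H_L = 1.046 + 1.089 = 2.135 m

H_L ≈ 2.14 m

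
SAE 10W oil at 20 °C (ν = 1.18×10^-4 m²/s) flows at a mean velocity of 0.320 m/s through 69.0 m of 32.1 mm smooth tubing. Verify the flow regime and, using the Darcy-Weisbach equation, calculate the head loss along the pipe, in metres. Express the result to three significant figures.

Re = VD/ν = 0.320·0.03210/1.18×10^-4 = 87.1 → laminar (Re < 2300)
f = 64/Re = 0.7352
h_f = f(L/D)V²/(2g) = 0.7352·(69.0/0.03210)·0.320²/(2·9.81) = 8.248 m

h_f ≈ 8.25 m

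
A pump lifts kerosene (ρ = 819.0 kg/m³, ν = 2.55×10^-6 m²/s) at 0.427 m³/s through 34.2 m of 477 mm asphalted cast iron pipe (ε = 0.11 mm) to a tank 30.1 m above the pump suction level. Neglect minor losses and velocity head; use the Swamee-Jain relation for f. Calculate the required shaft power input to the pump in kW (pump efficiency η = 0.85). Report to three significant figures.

P_shaft ≈ 123 kW

V = 4Q/(πD²) = 2.389 m/s; Re = 4.47×10^5; ε/D = 2.31×10^-4; f = 0.01594
h_f = f(L/D)V²/2g = 0.3325 m
Total head H = z + h_f = 30.1 + 0.3325 = 30.43 m
P_hyd = ρgQH = 819.0·9.81·0.427·30.43 = 104.4 kW
P_shaft = P_hyd/η = 104.4/0.85 = 122.8 kW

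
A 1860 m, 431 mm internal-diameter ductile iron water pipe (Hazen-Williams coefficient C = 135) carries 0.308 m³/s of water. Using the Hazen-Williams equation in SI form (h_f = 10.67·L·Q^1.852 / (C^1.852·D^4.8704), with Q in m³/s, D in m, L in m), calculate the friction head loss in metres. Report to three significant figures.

h_f ≈ 15.3 m

h_f = 10.67·1860·0.308^1.852 / (135^1.852·0.431^4.8704) = 15.32 m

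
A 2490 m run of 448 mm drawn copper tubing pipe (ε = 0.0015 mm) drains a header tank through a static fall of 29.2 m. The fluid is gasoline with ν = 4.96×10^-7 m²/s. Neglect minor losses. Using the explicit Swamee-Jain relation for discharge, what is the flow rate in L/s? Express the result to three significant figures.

Q ≈ 508 L/s

Swamee-Jain (Type II): Q = -0.965·√(gD⁵h_f/L)·ln[ε/(3.7D) + √(3.17ν²L/(gD³h_f))]
√(gD⁵h_f/L) = √(9.81·0.448⁵·29.2/2490) = 0.04556
ε/(3.7D) = 9.05×10^-7; √(3.17ν²L/(gD³h_f)) = 8.68×10^-6
Q = -0.965·0.04556·ln(9.588×10^-6) = 0.5081 m³/s
Check: V = 3.22 m/s, Re = 2.91×10^6, f = 0.009937, h_f = 29.2 m ≈ 29.2 m ✓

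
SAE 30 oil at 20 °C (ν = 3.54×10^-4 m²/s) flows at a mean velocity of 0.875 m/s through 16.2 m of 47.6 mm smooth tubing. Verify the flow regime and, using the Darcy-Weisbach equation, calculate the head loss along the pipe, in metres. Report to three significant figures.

h_f ≈ 7.22 m

Re = VD/ν = 0.875·0.04760/3.54×10^-4 = 118 → laminar (Re < 2300)
f = 64/Re = 0.5440
h_f = f(L/D)V²/(2g) = 0.5440·(16.2/0.04760)·0.875²/(2·9.81) = 7.224 m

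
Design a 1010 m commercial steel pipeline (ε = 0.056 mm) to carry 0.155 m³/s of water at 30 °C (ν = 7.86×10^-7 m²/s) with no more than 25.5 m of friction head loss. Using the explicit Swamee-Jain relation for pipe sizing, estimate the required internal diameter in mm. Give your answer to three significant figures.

Swamee-Jain (Type III): D = 0.66·[ε^1.25·(LQ²/(gh_f))^4.75 + ν·Q^9.4·(L/(gh_f))^5.2]^0.04
LQ²/(gh_f) = 0.09700; L/(gh_f) = 4.037
Term 1 = ε^1.25·(…)^4.75 = 7.45×10^-11; Term 2 = ν·Q^9.4·(…)^5.2 = 2.73×10^-11
D = 0.66·(7.45×10^-11 + 2.73×10^-11)^0.04 = 0.2629 m = 263 mm
Check: V = 2.85 m/s, Re = 9.55×10^5, f = 0.01495, h_f = 23.8 m ≈ 25.5 m ✓

D ≈ 263 mm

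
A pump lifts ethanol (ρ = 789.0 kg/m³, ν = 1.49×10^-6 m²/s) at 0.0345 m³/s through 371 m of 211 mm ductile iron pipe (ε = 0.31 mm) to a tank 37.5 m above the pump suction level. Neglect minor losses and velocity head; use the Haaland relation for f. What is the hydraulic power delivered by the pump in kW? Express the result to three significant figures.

P_hyd ≈ 10.5 kW

V = 4Q/(πD²) = 0.9867 m/s; Re = 1.40×10^5; ε/D = 0.00147; f = 0.02300
h_f = f(L/D)V²/2g = 2.007 m
Total head H = z + h_f = 37.5 + 2.007 = 39.51 m
P_hyd = ρgQH = 789.0·9.81·0.0345·39.51 = 10.55 kW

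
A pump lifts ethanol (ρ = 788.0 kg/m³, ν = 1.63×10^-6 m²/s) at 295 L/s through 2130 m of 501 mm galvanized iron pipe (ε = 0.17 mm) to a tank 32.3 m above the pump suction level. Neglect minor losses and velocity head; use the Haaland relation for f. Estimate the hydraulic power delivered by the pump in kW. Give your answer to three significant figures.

V = 4Q/(πD²) = 1.496 m/s; Re = 4.60×10^5; ε/D = 3.39×10^-4; f = 0.01655
h_f = f(L/D)V²/2g = 8.029 m
Total head H = z + h_f = 32.3 + 8.029 = 40.33 m
P_hyd = ρgQH = 788.0·9.81·0.295·40.33 = 91.97 kW

P_hyd ≈ 92.0 kW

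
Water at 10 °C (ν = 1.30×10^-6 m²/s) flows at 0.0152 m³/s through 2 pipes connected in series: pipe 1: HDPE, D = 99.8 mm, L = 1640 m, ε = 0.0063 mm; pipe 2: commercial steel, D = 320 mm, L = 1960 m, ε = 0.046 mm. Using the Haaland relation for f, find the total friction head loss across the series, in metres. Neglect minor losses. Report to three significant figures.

Pipe 1: V = 1.943 m/s, Re = 1.49×10^5, ε/D = 6.31×10^-5, f = 0.01677, h_1 = f(L/D)V²/2g = 53.05 m
Pipe 2: V = 0.1890 m/s, Re = 4.65×10^4, ε/D = 1.44×10^-4, f = 0.02145, h_2 = f(L/D)V²/2g = 0.2392 m
Series → Q common, losses add: H = Σh = 53.29 m

H ≈ 53.3 m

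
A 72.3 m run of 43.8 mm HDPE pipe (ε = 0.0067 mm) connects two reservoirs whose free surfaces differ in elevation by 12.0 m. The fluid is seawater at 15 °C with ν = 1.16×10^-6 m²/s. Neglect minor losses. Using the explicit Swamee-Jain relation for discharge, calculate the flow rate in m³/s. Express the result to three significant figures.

Swamee-Jain (Type II): Q = -0.965·√(gD⁵h_f/L)·ln[ε/(3.7D) + √(3.17ν²L/(gD³h_f))]
√(gD⁵h_f/L) = √(9.81·0.0438⁵·12.0/72.3) = 5.123×10^-4
ε/(3.7D) = 4.13×10^-5; √(3.17ν²L/(gD³h_f)) = 1.77×10^-4
Q = -0.965·5.123×10^-4·ln(2.179×10^-4) = 0.004168 m³/s
Check: V = 2.77 m/s, Re = 1.04×10^5, f = 0.01860, h_f = 12.0 m ≈ 12.0 m ✓

Q ≈ 0.00417 m³/s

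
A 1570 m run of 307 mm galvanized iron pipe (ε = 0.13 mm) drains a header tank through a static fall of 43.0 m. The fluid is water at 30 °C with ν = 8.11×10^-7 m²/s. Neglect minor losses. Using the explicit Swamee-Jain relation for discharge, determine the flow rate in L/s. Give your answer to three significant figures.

Q ≈ 234 L/s

Swamee-Jain (Type II): Q = -0.965·√(gD⁵h_f/L)·ln[ε/(3.7D) + √(3.17ν²L/(gD³h_f))]
√(gD⁵h_f/L) = √(9.81·0.307⁵·43.0/1570) = 0.02707
ε/(3.7D) = 1.14×10^-4; √(3.17ν²L/(gD³h_f)) = 1.64×10^-5
Q = -0.965·0.02707·ln(1.308×10^-4) = 0.2336 m³/s
Check: V = 3.16 m/s, Re = 1.19×10^6, f = 0.01667, h_f = 43.2 m ≈ 43.0 m ✓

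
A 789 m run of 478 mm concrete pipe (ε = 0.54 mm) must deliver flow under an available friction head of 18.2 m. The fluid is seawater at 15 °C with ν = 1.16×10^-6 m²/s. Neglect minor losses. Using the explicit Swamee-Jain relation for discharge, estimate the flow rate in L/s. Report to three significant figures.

Swamee-Jain (Type II): Q = -0.965·√(gD⁵h_f/L)·ln[ε/(3.7D) + √(3.17ν²L/(gD³h_f))]
√(gD⁵h_f/L) = √(9.81·0.478⁵·18.2/789) = 0.07515
ε/(3.7D) = 3.05×10^-4; √(3.17ν²L/(gD³h_f)) = 1.31×10^-5
Q = -0.965·0.07515·ln(3.185×10^-4) = 0.5839 m³/s
Check: V = 3.25 m/s, Re = 1.34×10^6, f = 0.02051, h_f = 18.3 m ≈ 18.2 m ✓

Q ≈ 584 L/s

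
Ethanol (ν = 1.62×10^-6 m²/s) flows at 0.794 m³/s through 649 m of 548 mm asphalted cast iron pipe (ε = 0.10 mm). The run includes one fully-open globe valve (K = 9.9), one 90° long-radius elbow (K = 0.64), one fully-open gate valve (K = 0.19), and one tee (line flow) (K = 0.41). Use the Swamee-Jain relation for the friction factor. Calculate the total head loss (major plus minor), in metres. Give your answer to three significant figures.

H_L ≈ 16.3 m

V = 4Q/(πD²) = 3.366 m/s; V²/2g = 0.5776 m
Re = 1.14×10^6, ε/D = 1.82×10^-4 → f = 0.01447 (Swamee-Jain)
Major: h_f = f(L/D)·V²/2g = 0.01447·1184·0.5776 = 9.896 m
Minor: ΣK = 11.1; h_m = ΣK·V²/2g = 6.435 m
Total H_L = 9.896 + 6.435 = 16.33 m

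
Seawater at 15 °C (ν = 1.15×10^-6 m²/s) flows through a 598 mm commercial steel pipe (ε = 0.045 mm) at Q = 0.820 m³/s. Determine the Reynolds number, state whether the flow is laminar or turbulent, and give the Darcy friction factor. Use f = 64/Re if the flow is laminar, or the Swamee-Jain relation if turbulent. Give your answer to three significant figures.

Re ≈ 1.52×10^6; turbulent; f ≈ 0.0127

V = 4Q/(πD²) = 2.920 m/s
Re = VD/ν = 2.920·0.598/1.15×10^-6 = 1.52×10^6
Re > 4000 → turbulent; ε/D = 7.53×10^-5
Swamee-Jain: f = 0.01266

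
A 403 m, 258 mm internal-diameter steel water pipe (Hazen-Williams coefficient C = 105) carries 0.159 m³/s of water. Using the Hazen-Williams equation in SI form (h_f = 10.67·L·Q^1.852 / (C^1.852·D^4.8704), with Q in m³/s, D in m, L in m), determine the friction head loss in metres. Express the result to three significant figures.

h_f = 10.67·403·0.159^1.852 / (105^1.852·0.258^4.8704) = 18.92 m

h_f ≈ 18.9 m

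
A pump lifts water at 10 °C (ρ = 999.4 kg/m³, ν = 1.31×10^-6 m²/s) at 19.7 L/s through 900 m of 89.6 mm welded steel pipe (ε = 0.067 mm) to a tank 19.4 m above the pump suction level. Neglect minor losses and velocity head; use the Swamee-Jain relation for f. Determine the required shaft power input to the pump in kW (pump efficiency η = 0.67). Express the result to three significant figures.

P_shaft ≈ 34.5 kW

V = 4Q/(πD²) = 3.124 m/s; Re = 2.14×10^5; ε/D = 7.48×10^-4; f = 0.02004
h_f = f(L/D)V²/2g = 100.1 m
Total head H = z + h_f = 19.4 + 100.1 = 119.5 m
P_hyd = ρgQH = 999.4·9.81·0.0197·119.5 = 23.09 kW
P_shaft = P_hyd/η = 23.09/0.67 = 34.46 kW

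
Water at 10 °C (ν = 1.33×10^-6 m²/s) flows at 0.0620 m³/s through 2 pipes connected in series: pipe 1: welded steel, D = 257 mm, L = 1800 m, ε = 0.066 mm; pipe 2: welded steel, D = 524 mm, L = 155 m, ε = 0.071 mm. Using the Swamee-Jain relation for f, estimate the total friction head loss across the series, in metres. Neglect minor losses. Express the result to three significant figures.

H ≈ 8.80 m

Pipe 1: V = 1.195 m/s, Re = 2.31×10^5, ε/D = 2.57×10^-4, f = 0.01722, h_1 = f(L/D)V²/2g = 8.782 m
Pipe 2: V = 0.2875 m/s, Re = 1.13×10^5, ε/D = 1.35×10^-4, f = 0.01825, h_2 = f(L/D)V²/2g = 0.02274 m
Series → Q common, losses add: H = Σh = 8.805 m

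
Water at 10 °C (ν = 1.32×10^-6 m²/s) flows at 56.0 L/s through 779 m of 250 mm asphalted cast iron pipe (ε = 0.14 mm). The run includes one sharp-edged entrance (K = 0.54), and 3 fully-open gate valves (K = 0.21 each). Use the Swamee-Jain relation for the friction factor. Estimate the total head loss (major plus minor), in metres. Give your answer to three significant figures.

H_L ≈ 4.03 m

V = 4Q/(πD²) = 1.141 m/s; V²/2g = 0.06633 m
Re = 2.16×10^5, ε/D = 5.60×10^-4 → f = 0.01912 (Swamee-Jain)
Major: h_f = f(L/D)·V²/2g = 0.01912·3116·0.06633 = 3.952 m
Minor: ΣK = 1.17; h_m = ΣK·V²/2g = 0.07761 m
Total H_L = 3.952 + 0.07761 = 4.030 m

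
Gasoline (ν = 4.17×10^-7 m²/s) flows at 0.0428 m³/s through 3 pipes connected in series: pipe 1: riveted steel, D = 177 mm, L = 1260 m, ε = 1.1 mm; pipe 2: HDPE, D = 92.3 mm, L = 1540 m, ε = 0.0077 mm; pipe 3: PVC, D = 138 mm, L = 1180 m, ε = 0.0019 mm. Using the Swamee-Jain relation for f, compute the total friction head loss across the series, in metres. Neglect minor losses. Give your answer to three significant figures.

Pipe 1: V = 1.739 m/s, Re = 7.38×10^5, ε/D = 0.00621, f = 0.03265, h_1 = f(L/D)V²/2g = 35.84 m
Pipe 2: V = 6.397 m/s, Re = 1.42×10^6, ε/D = 8.34×10^-5, f = 0.01288, h_2 = f(L/D)V²/2g = 448.1 m
Pipe 3: V = 2.862 m/s, Re = 9.47×10^5, ε/D = 1.38×10^-5, f = 0.01204, h_3 = f(L/D)V²/2g = 42.96 m
Series → Q common, losses add: H = Σh = 526.9 m

H ≈ 527 m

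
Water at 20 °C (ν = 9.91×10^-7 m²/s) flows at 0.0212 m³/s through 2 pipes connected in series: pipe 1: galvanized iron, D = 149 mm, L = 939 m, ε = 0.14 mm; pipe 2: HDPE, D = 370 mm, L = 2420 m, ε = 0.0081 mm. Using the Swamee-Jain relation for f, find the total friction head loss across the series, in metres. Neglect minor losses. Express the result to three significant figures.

H ≈ 10.3 m

Pipe 1: V = 1.216 m/s, Re = 1.83×10^5, ε/D = 9.40×10^-4, f = 0.02107, h_1 = f(L/D)V²/2g = 10.01 m
Pipe 2: V = 0.1972 m/s, Re = 7.36×10^4, ε/D = 2.19×10^-5, f = 0.01918, h_2 = f(L/D)V²/2g = 0.2485 m
Series → Q common, losses add: H = Σh = 10.25 m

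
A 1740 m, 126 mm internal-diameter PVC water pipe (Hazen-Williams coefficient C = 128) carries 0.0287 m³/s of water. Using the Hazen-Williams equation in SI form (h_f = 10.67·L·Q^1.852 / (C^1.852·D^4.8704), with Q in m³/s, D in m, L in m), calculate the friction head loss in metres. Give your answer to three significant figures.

h_f ≈ 77.9 m

h_f = 10.67·1740·0.0287^1.852 / (128^1.852·0.126^4.8704) = 77.93 m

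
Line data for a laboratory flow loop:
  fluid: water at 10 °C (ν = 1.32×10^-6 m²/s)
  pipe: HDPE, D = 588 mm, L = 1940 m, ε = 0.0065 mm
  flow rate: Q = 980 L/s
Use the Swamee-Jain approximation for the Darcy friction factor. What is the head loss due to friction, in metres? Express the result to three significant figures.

h_f ≈ 24.3 m

V = 4Q/(πD²) = 4·0.980/(π·0.588²) = 3.609 m/s
Re = VD/ν = 3.609·0.588/1.32×10^-6 = 1.61×10^6 → turbulent
ε/D = 0.0065/588 = 1.11×10^-5
Swamee-Jain: f = 0.01109
h_f = f(L/D)V²/(2g) = 0.01109·(1940/0.588)·3.609²/(2·9.81) = 24.30 m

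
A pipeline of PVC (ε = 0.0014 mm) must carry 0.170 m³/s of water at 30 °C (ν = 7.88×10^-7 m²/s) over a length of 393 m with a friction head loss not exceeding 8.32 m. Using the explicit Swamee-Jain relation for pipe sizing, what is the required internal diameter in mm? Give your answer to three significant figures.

Swamee-Jain (Type III): D = 0.66·[ε^1.25·(LQ²/(gh_f))^4.75 + ν·Q^9.4·(L/(gh_f))^5.2]^0.04
LQ²/(gh_f) = 0.1392; L/(gh_f) = 4.815
Term 1 = ε^1.25·(…)^4.75 = 4.11×10^-12; Term 2 = ν·Q^9.4·(…)^5.2 = 1.63×10^-10
D = 0.66·(4.11×10^-12 + 1.63×10^-10)^0.04 = 0.2682 m = 268 mm
Check: V = 3.01 m/s, Re = 1.02×10^6, f = 0.01169, h_f = 7.91 m ≈ 8.32 m ✓

D ≈ 268 mm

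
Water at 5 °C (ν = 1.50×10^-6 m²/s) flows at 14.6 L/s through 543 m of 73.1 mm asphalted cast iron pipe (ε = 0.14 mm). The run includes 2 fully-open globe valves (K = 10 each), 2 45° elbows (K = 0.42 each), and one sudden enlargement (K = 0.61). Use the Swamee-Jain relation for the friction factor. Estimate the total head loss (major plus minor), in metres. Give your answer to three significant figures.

H_L ≈ 125 m

V = 4Q/(πD²) = 3.479 m/s; V²/2g = 0.6168 m
Re = 1.70×10^5, ε/D = 0.00192 → f = 0.02441 (Swamee-Jain)
Major: h_f = f(L/D)·V²/2g = 0.02441·7428·0.6168 = 111.8 m
Minor: ΣK = 21.4; h_m = ΣK·V²/2g = 13.23 m
Total H_L = 111.8 + 13.23 = 125.1 m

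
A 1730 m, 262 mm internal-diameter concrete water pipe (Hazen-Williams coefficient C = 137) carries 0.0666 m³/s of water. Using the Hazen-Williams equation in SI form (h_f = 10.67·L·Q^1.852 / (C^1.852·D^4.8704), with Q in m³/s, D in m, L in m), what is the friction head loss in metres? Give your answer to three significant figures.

h_f = 10.67·1730·0.0666^1.852 / (137^1.852·0.262^4.8704) = 9.187 m

h_f ≈ 9.19 m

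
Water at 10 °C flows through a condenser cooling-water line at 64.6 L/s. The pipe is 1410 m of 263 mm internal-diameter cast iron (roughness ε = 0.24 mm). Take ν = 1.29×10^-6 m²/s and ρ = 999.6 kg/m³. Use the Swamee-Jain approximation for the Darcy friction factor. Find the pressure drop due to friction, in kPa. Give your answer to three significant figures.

Δp ≈ 78.1 kPa

V = 4Q/(πD²) = 4·0.0646/(π·0.263²) = 1.189 m/s
Re = VD/ν = 1.189·0.263/1.29×10^-6 = 2.42×10^5 → turbulent
ε/D = 0.24/263 = 9.13×10^-4
Swamee-Jain: f = 0.02060
h_f = f(L/D)V²/(2g) = 0.02060·(1410/0.263)·1.189²/(2·9.81) = 7.960 m
Δp = ρg·h_f = 999.6·9.81·7.960 = 78.06 kPa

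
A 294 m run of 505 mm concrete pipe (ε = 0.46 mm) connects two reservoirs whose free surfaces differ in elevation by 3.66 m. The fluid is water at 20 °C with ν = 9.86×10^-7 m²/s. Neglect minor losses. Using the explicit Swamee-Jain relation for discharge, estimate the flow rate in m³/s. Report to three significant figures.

Q ≈ 0.504 m³/s

Swamee-Jain (Type II): Q = -0.965·√(gD⁵h_f/L)·ln[ε/(3.7D) + √(3.17ν²L/(gD³h_f))]
√(gD⁵h_f/L) = √(9.81·0.505⁵·3.66/294) = 0.06333
ε/(3.7D) = 2.46×10^-4; √(3.17ν²L/(gD³h_f)) = 1.40×10^-5
Q = -0.965·0.06333·ln(2.602×10^-4) = 0.5045 m³/s
Check: V = 2.52 m/s, Re = 1.29×10^6, f = 0.01953, h_f = 3.68 m ≈ 3.66 m ✓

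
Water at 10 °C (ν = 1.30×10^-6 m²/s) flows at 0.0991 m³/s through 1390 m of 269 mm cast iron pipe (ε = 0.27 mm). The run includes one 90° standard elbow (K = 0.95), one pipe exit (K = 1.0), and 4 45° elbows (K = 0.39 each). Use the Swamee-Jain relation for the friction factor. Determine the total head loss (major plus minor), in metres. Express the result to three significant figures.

V = 4Q/(πD²) = 1.744 m/s; V²/2g = 0.1550 m
Re = 3.61×10^5, ε/D = 0.00100 → f = 0.02060 (Swamee-Jain)
Major: h_f = f(L/D)·V²/2g = 0.02060·5167·0.1550 = 16.50 m
Minor: ΣK = 3.51; h_m = ΣK·V²/2g = 0.5440 m
Total H_L = 16.50 + 0.5440 = 17.04 m

H_L ≈ 17.0 m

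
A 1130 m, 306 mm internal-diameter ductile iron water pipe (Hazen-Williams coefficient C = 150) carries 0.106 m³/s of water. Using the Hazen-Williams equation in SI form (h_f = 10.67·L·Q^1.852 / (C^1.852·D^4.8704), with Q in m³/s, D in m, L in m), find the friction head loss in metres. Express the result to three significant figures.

h_f ≈ 5.63 m

h_f = 10.67·1130·0.106^1.852 / (150^1.852·0.306^4.8704) = 5.633 m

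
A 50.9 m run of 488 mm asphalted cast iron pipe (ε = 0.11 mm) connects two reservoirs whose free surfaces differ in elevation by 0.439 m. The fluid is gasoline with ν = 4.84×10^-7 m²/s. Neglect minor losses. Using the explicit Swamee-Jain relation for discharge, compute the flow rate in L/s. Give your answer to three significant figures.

Q ≈ 447 L/s

Swamee-Jain (Type II): Q = -0.965·√(gD⁵h_f/L)·ln[ε/(3.7D) + √(3.17ν²L/(gD³h_f))]
√(gD⁵h_f/L) = √(9.81·0.488⁵·0.439/50.9) = 0.04839
ε/(3.7D) = 6.09×10^-5; √(3.17ν²L/(gD³h_f)) = 8.69×10^-6
Q = -0.965·0.04839·ln(6.961×10^-5) = 0.4470 m³/s
Check: V = 2.39 m/s, Re = 2.41×10^6, f = 0.01454, h_f = 0.441 m ≈ 0.439 m ✓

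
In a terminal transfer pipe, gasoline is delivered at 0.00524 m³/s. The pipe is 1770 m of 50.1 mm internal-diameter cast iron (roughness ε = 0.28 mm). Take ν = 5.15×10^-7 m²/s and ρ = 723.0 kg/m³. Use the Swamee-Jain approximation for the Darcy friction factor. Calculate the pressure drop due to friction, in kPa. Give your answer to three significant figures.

Δp ≈ 2880 kPa

V = 4Q/(πD²) = 4·0.00524/(π·0.0501²) = 2.658 m/s
Re = VD/ν = 2.658·0.0501/5.15×10^-7 = 2.59×10^5 → turbulent
ε/D = 0.28/50.1 = 0.00559
Swamee-Jain: f = 0.03191
h_f = f(L/D)V²/(2g) = 0.03191·(1770/0.0501)·2.658²/(2·9.81) = 405.9 m
Δp = ρg·h_f = 723.0·9.81·405.9 = 2879 kPa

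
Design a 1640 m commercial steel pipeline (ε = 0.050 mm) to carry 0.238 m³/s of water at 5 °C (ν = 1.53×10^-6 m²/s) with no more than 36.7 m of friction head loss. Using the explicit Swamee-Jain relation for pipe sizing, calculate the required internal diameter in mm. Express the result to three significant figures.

Swamee-Jain (Type III): D = 0.66·[ε^1.25·(LQ²/(gh_f))^4.75 + ν·Q^9.4·(L/(gh_f))^5.2]^0.04
LQ²/(gh_f) = 0.2580; L/(gh_f) = 4.555
Term 1 = ε^1.25·(…)^4.75 = 6.75×10^-9; Term 2 = ν·Q^9.4·(…)^5.2 = 5.61×10^-9
D = 0.66·(6.75×10^-9 + 5.61×10^-9)^0.04 = 0.3186 m = 319 mm
Check: V = 2.99 m/s, Re = 6.22×10^5, f = 0.01479, h_f = 34.6 m ≈ 36.7 m ✓

D ≈ 319 mm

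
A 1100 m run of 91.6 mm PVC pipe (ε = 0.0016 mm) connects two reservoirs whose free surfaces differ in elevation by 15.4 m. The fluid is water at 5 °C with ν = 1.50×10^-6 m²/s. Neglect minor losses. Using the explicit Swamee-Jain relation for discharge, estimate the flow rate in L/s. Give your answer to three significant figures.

Q ≈ 7.48 L/s

Swamee-Jain (Type II): Q = -0.965·√(gD⁵h_f/L)·ln[ε/(3.7D) + √(3.17ν²L/(gD³h_f))]
√(gD⁵h_f/L) = √(9.81·0.0916⁵·15.4/1100) = 9.411×10^-4
ε/(3.7D) = 4.72×10^-6; √(3.17ν²L/(gD³h_f)) = 2.60×10^-4
Q = -0.965·9.411×10^-4·ln(2.647×10^-4) = 0.007481 m³/s
Check: V = 1.14 m/s, Re = 6.93×10^4, f = 0.01940, h_f = 15.3 m ≈ 15.4 m ✓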